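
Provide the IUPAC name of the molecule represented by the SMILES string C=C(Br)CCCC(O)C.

The longest chain bearing the –OH group and the multiple bond is 7 carbons long (heptane).
An alcohol (–OH) is the principal characteristic group, giving the suffix -ol.
A C=C double bond in the chain gives the infix -ene-.
The numbering direction is chosen so that numbering from this end puts the hydroxyl group at C-2 rather than C-6.
This places the hydroxyl at C-2; the double bond between C-6 and C-7; a bromo group at C-6.
Putting it together: 6-bromohept-6-en-2-ol.

6-bromohept-6-en-2-ol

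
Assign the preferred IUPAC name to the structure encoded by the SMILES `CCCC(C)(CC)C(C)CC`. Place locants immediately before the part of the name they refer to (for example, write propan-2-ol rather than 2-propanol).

The longest continuous carbon chain has 7 atoms, so the parent hydride is heptane.
The numbering direction is chosen so that the substituent locant set {3,4,4} is lower than {4,4,5} at the first point of difference.
With this numbering: an ethyl group at C-4; methyl groups at C-3 and C-4.
Substituent prefixes are cited in alphabetical order (multiplying prefixes like di-/tri- are ignored for ordering).
Putting it together: 4-ethyl-3,4-dimethylheptane.

4-ethyl-3,4-dimethylheptane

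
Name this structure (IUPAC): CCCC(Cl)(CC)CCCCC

4-chloro-4-ethylnonane

The longest continuous carbon chain has 9 atoms, so the parent hydride is nonane.
Choose the numbering such that the substituent locant set {4,4} is lower than {6,6} at the first point of difference.
With this numbering: a chloro group at C-4; an ethyl group at C-4.
Substituent prefixes are cited in alphabetical order (multiplying prefixes like di-/tri- are ignored for ordering).
Putting it together: 4-chloro-4-ethylnonane.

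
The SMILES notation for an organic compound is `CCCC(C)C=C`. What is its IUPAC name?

3-methylhex-1-ene

Counting along the main chain through the multiple bond gives 6 carbons: the parent is hexane.
A C=C double bond in the chain gives the infix -ene-.
The numbering direction is chosen so that numbering from this end puts the double bond at C-1 rather than C-5.
With this numbering: the double bond between C-1 and C-2; a methyl group at C-3.
Putting it together: 3-methylhex-1-ene.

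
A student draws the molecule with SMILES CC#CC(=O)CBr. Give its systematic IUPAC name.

1-bromopent-3-yn-2-one

The longest carbon chain that includes the carbonyl and the multiple bond has 5 carbons, so the parent hydride is pentane.
The highest-priority functional group is a ketone (C=O on an internal carbon), so the name ends in -one.
A C≡C triple bond in the chain gives the infix -yne-.
Number the chain so that numbering from this end puts the carbonyl group at C-2 rather than C-4.
This places the carbonyl at C-2; the triple bond between C-3 and C-4; a bromo group at C-1.
The name is 1-bromopent-3-yn-2-one.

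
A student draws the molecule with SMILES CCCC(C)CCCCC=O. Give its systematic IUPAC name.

The longest carbon chain that includes the –CHO group has 9 carbons, so the parent hydride is nonane.
An aldehyde (terminal –CHO) is the principal characteristic group, giving the suffix -al.
Choose the numbering such that the aldehyde carbon is C-1 by definition.
With this numbering: a methyl group at C-6.
Assembling the pieces gives 6-methylnonanal.

6-methylnonanal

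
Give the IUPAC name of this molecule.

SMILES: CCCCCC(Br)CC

3-bromooctane

The longest carbon chain is 8 atoms: the parent is octane.
The numbering direction is chosen so that the substituent locant set {3} is lower than {6} at the first point of difference.
This places a bromo group at C-3.
Assembling the pieces gives 3-bromooctane.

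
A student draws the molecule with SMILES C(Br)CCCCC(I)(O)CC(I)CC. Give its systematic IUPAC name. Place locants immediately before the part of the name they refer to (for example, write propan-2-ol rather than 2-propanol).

The longest chain bearing the –OH group is 10 carbons long (decane).
An alcohol (–OH) is the principal characteristic group, giving the suffix -ol.
Number the chain so that numbering from this end puts the hydroxyl group at C-5 rather than C-6.
This places the hydroxyl at C-5; a bromo group at C-10; iodo groups at C-3 and C-5.
Substituent prefixes are cited in alphabetical order (multiplying prefixes like di-/tri- are ignored for ordering).
The name is 10-bromo-3,5-diiododecan-5-ol.

10-bromo-3,5-diiododecan-5-ol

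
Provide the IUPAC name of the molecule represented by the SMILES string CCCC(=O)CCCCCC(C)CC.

The longest carbon chain that includes the carbonyl has 12 carbons, so the parent hydride is dodecane.
A ketone (C=O on an internal carbon) is the principal characteristic group, giving the suffix -one.
The numbering direction is chosen so that numbering from this end puts the carbonyl group at C-4 rather than C-9.
That gives the carbonyl at C-4; a methyl group at C-10.
Assembling the pieces gives 10-methyldodecan-4-one.

10-methyldodecan-4-one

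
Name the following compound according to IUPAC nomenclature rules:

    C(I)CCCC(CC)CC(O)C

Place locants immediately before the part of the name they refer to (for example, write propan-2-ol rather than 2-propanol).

4-ethyl-8-iodooctan-2-ol

The longest carbon chain that includes the –OH group has 8 carbons, so the parent hydride is octane.
An alcohol (–OH) is the principal characteristic group, giving the suffix -ol.
The numbering direction is chosen so that numbering from this end puts the hydroxyl group at C-2 rather than C-7.
With this numbering: the hydroxyl at C-2; an ethyl group at C-4; an iodo group at C-8.
The substituents are ordered alphabetically, ignoring any di-/tri- multipliers.
Putting it together: 4-ethyl-8-iodooctan-2-ol.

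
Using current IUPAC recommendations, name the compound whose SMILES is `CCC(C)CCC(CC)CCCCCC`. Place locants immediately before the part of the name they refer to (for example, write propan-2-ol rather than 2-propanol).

6-ethyl-3-methyldodecane

The parent chain contains 12 carbons (dodecane).
The numbering direction is chosen so that the substituent locant set {3,6} is lower than {7,10} at the first point of difference.
That gives an ethyl group at C-6; a methyl group at C-3.
Substituent prefixes are cited in alphabetical order (multiplying prefixes like di-/tri- are ignored for ordering).
The name is 6-ethyl-3-methyldodecane.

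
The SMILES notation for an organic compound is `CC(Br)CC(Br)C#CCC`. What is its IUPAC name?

The longest chain bearing the multiple bond is 8 carbons long (octane).
A C≡C triple bond in the chain gives the infix -yne-.
The numbering direction is chosen so that numbering from this end puts the triple bond at C-3 rather than C-5.
This places the triple bond between C-3 and C-4; bromo groups at C-5 and C-7.
Putting it together: 5,7-dibromooct-3-yne.

5,7-dibromooct-3-yne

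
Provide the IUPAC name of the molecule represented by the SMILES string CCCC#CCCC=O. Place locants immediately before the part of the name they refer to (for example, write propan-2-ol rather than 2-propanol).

The longest carbon chain that includes the –CHO group and the multiple bond has 8 carbons, so the parent hydride is octane.
An aldehyde (terminal –CHO) is the principal characteristic group, giving the suffix -al.
There is one C≡C triple bond, indicated by the ending -yne.
Number the chain so that the aldehyde carbon is C-1 by definition.
That gives the triple bond between C-4 and C-5.
Assembling the pieces gives oct-4-ynal.

oct-4-ynal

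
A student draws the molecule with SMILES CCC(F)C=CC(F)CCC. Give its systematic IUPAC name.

Counting along the main chain through the multiple bond gives 9 carbons: the parent is nonane.
The chain contains a C=C double bond, so the unsaturation ending is -ene.
Number the chain so that numbering from this end puts the double bond at C-4 rather than C-5.
With this numbering: the double bond between C-4 and C-5; fluoro groups at C-3 and C-6.
Assembling the pieces gives 3,6-difluoronon-4-ene.

3,6-difluoronon-4-ene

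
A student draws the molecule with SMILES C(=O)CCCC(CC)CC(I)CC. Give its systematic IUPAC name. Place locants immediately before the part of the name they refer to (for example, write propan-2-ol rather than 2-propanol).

5-ethyl-7-iodononanal

The longest chain bearing the –CHO group is 9 carbons long (nonane).
An aldehyde (terminal –CHO) is the principal characteristic group, giving the suffix -al.
The numbering direction is chosen so that the aldehyde carbon is C-1 by definition.
With this numbering: an ethyl group at C-5; an iodo group at C-7.
Prefixes are listed alphabetically: ethyl, iodo.
Putting it together: 5-ethyl-7-iodononanal.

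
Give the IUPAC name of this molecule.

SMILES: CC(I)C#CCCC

2-iodohept-3-yne

The longest carbon chain that includes the multiple bond has 7 carbons, so the parent hydride is heptane.
A C≡C triple bond in the chain gives the infix -yne-.
The numbering direction is chosen so that numbering from this end puts the triple bond at C-3 rather than C-4.
With this numbering: the triple bond between C-3 and C-4; an iodo group at C-2.
Assembling the pieces gives 2-iodohept-3-yne.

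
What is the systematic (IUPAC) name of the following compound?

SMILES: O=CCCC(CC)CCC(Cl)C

7-chloro-4-ethyloctanal

The longest chain bearing the –CHO group is 8 carbons long (octane).
The principal characteristic group is an aldehyde (terminal –CHO), named with the suffix -al.
Choose the numbering such that the aldehyde carbon is C-1 by definition.
This places a chloro group at C-7; an ethyl group at C-4.
Substituent prefixes are cited in alphabetical order (multiplying prefixes like di-/tri- are ignored for ordering).
Assembling the pieces gives 7-chloro-4-ethyloctanal.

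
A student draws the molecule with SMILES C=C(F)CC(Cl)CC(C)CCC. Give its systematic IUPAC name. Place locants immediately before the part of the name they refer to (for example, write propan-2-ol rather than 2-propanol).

4-chloro-2-fluoro-6-methylnon-1-ene

The longest chain bearing the multiple bond is 9 carbons long (nonane).
A C=C double bond in the chain gives the infix -ene-.
Choose the numbering such that numbering from this end puts the double bond at C-1 rather than C-8.
That gives the double bond between C-1 and C-2; a chloro group at C-4; a fluoro group at C-2; a methyl group at C-6.
Prefixes are listed alphabetically: chloro, fluoro, methyl.
Assembling the pieces gives 4-chloro-2-fluoro-6-methylnon-1-ene.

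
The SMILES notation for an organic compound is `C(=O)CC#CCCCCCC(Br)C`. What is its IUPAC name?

10-bromoundec-3-ynal

Counting along the main chain through the –CHO group and the multiple bond gives 11 carbons: the parent is undecane.
The highest-priority functional group is an aldehyde (terminal –CHO), so the name ends in -al.
The chain contains a C≡C triple bond, so the unsaturation ending is -yne.
The numbering direction is chosen so that the aldehyde carbon is C-1 by definition.
With this numbering: the triple bond between C-3 and C-4; a bromo group at C-10.
Assembling the pieces gives 10-bromoundec-3-ynal.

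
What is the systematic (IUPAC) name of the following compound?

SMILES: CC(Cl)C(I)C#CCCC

2-chloro-3-iodooct-4-yne

The longest carbon chain that includes the multiple bond has 8 carbons, so the parent hydride is octane.
A C≡C triple bond in the chain gives the infix -yne-.
Number the chain so that the substituent locant set {2,3} is lower than {6,7} at the first point of difference.
This places the triple bond between C-4 and C-5; a chloro group at C-2; an iodo group at C-3.
Prefixes are listed alphabetically: chloro, iodo.
Putting it together: 2-chloro-3-iodooct-4-yne.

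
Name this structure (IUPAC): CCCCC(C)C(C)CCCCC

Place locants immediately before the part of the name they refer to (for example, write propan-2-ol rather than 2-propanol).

5,6-dimethylundecane

The longest continuous carbon chain has 11 atoms, so the parent hydride is undecane.
Choose the numbering such that the substituent locant set {5,6} is lower than {6,7} at the first point of difference.
That gives methyl groups at C-5 and C-6.
Putting it together: 5,6-dimethylundecane.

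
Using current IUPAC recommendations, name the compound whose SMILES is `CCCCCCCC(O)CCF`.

1-fluorodecan-3-ol

The longest carbon chain that includes the –OH group has 10 carbons, so the parent hydride is decane.
The principal characteristic group is an alcohol (–OH), named with the suffix -ol.
Number the chain so that numbering from this end puts the hydroxyl group at C-3 rather than C-8.
With this numbering: the hydroxyl at C-3; a fluoro group at C-1.
Putting it together: 1-fluorodecan-3-ol.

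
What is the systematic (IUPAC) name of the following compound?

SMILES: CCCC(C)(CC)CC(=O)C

The longest chain bearing the carbonyl is 7 carbons long (heptane).
The principal characteristic group is a ketone (C=O on an internal carbon), named with the suffix -one.
The numbering direction is chosen so that numbering from this end puts the carbonyl group at C-2 rather than C-6.
With this numbering: the carbonyl at C-2; an ethyl group at C-4; a methyl group at C-4.
Prefixes are listed alphabetically: ethyl, methyl.
The name is 4-ethyl-4-methylheptan-2-one.

4-ethyl-4-methylheptan-2-one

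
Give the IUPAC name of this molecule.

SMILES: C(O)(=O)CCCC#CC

hept-5-ynoic acid

The longest chain bearing the –COOH group and the multiple bond is 7 carbons long (heptane).
The highest-priority functional group is a carboxylic acid (terminal –COOH), so the name ends in -oic acid.
There is one C≡C triple bond, indicated by the ending -yne.
The numbering direction is chosen so that the carboxylic acid carbon is C-1 by definition.
That gives the triple bond between C-5 and C-6.
Putting it together: hept-5-ynoic acid.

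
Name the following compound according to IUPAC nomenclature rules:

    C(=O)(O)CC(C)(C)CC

The longest chain bearing the –COOH group is 5 carbons long (pentane).
A carboxylic acid (terminal –COOH) is the principal characteristic group, giving the suffix -oic acid.
Number the chain so that the carboxylic acid carbon is C-1 by definition.
This places two methyl groups at C-3.
Putting it together: 3,3-dimethylpentanoic acid.

3,3-dimethylpentanoic acid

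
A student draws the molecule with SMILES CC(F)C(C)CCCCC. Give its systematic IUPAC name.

The parent chain contains 8 carbons (octane).
Choose the numbering such that the substituent locant set {2,3} is lower than {6,7} at the first point of difference.
That gives a fluoro group at C-2; a methyl group at C-3.
The substituents are ordered alphabetically, ignoring any di-/tri- multipliers.
The name is 2-fluoro-3-methyloctane.

2-fluoro-3-methyloctane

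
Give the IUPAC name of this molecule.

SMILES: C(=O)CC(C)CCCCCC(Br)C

The longest carbon chain that includes the –CHO group has 10 carbons, so the parent hydride is decane.
The principal characteristic group is an aldehyde (terminal –CHO), named with the suffix -al.
The numbering direction is chosen so that the aldehyde carbon is C-1 by definition.
That gives a bromo group at C-9; a methyl group at C-3.
The substituents are ordered alphabetically, ignoring any di-/tri- multipliers.
The name is 9-bromo-3-methyldecanal.

9-bromo-3-methyldecanal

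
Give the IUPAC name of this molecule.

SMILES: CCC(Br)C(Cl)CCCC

3-bromo-4-chlorooctane

The longest continuous carbon chain has 8 atoms, so the parent hydride is octane.
The numbering direction is chosen so that the substituent locant set {3,4} is lower than {5,6} at the first point of difference.
This places a bromo group at C-3; a chloro group at C-4.
Substituent prefixes are cited in alphabetical order (multiplying prefixes like di-/tri- are ignored for ordering).
The name is 3-bromo-4-chlorooctane.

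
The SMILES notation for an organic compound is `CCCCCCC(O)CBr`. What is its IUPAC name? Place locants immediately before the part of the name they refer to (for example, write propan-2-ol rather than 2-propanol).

The longest carbon chain that includes the –OH group has 8 carbons, so the parent hydride is octane.
The highest-priority functional group is an alcohol (–OH), so the name ends in -ol.
The numbering direction is chosen so that numbering from this end puts the hydroxyl group at C-2 rather than C-7.
With this numbering: the hydroxyl at C-2; a bromo group at C-1.
Putting it together: 1-bromooctan-2-ol.

1-bromooctan-2-ol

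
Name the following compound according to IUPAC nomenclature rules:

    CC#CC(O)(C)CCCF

The longest chain bearing the –OH group and the multiple bond is 7 carbons long (heptane).
The highest-priority functional group is an alcohol (–OH), so the name ends in -ol.
The chain contains a C≡C triple bond, so the unsaturation ending is -yne.
Number the chain so that numbering from this end puts the triple bond at C-2 rather than C-5.
With this numbering: the hydroxyl at C-4; the triple bond between C-2 and C-3; a fluoro group at C-7; a methyl group at C-4.
The substituents are ordered alphabetically, ignoring any di-/tri- multipliers.
Putting it together: 7-fluoro-4-methylhept-2-yn-4-ol.

7-fluoro-4-methylhept-2-yn-4-ol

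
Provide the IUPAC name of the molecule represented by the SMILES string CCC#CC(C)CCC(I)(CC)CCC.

The longest chain bearing the multiple bond is 11 carbons long (undecane).
There is one C≡C triple bond, indicated by the ending -yne.
The numbering direction is chosen so that numbering from this end puts the triple bond at C-3 rather than C-8.
That gives the triple bond between C-3 and C-4; an ethyl group at C-8; an iodo group at C-8; a methyl group at C-5.
The substituents are ordered alphabetically, ignoring any di-/tri- multipliers.
Putting it together: 8-ethyl-8-iodo-5-methylundec-3-yne.

8-ethyl-8-iodo-5-methylundec-3-yne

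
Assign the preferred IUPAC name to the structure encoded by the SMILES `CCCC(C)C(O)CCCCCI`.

The longest carbon chain that includes the –OH group has 10 carbons, so the parent hydride is decane.
The principal characteristic group is an alcohol (–OH), named with the suffix -ol.
Number the chain so that numbering from this end puts the hydroxyl group at C-5 rather than C-6.
With this numbering: the hydroxyl at C-5; an iodo group at C-10; a methyl group at C-4.
Prefixes are listed alphabetically: iodo, methyl.
Assembling the pieces gives 10-iodo-4-methyldecan-5-ol.

10-iodo-4-methyldecan-5-ol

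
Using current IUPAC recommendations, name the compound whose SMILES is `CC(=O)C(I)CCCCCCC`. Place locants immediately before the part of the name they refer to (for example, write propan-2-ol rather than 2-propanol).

The longest carbon chain that includes the carbonyl has 10 carbons, so the parent hydride is decane.
The principal characteristic group is a ketone (C=O on an internal carbon), named with the suffix -one.
Number the chain so that numbering from this end puts the carbonyl group at C-2 rather than C-9.
That gives the carbonyl at C-2; an iodo group at C-3.
Assembling the pieces gives 3-iododecan-2-one.

3-iododecan-2-one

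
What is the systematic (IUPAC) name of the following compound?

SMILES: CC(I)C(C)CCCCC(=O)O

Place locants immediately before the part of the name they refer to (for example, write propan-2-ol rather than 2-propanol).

Counting along the main chain through the –COOH group gives 8 carbons: the parent is octane.
A carboxylic acid (terminal –COOH) is the principal characteristic group, giving the suffix -oic acid.
The numbering direction is chosen so that the carboxylic acid carbon is C-1 by definition.
That gives an iodo group at C-7; a methyl group at C-6.
The substituents are ordered alphabetically, ignoring any di-/tri- multipliers.
The name is 7-iodo-6-methyloctanoic acid.

7-iodo-6-methyloctanoic acid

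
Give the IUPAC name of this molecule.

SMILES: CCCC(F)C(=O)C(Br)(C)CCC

4-bromo-6-fluoro-4-methylnonan-5-one

The longest chain bearing the carbonyl is 9 carbons long (nonane).
The highest-priority functional group is a ketone (C=O on an internal carbon), so the name ends in -one.
The numbering direction is chosen so that the substituent locant set {4,4,6} is lower than {4,6,6} at the first point of difference.
With this numbering: the carbonyl at C-5; a bromo group at C-4; a fluoro group at C-6; a methyl group at C-4.
Prefixes are listed alphabetically: bromo, fluoro, methyl.
Putting it together: 4-bromo-6-fluoro-4-methylnonan-5-one.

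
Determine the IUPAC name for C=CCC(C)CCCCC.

4-methylnon-1-ene

The longest carbon chain that includes the multiple bond has 9 carbons, so the parent hydride is nonane.
There is one C=C double bond, indicated by the ending -ene.
Number the chain so that numbering from this end puts the double bond at C-1 rather than C-8.
This places the double bond between C-1 and C-2; a methyl group at C-4.
Assembling the pieces gives 4-methylnon-1-ene.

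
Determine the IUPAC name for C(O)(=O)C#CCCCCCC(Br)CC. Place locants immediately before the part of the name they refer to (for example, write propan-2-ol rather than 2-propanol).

The longest chain bearing the –COOH group and the multiple bond is 11 carbons long (undecane).
The highest-priority functional group is a carboxylic acid (terminal –COOH), so the name ends in -oic acid.
A C≡C triple bond in the chain gives the infix -yne-.
The numbering direction is chosen so that the carboxylic acid carbon is C-1 by definition.
This places the triple bond between C-2 and C-3; a bromo group at C-9.
The name is 9-bromoundec-2-ynoic acid.

9-bromoundec-2-ynoic acid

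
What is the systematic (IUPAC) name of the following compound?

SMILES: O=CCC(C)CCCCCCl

The longest chain bearing the –CHO group is 8 carbons long (octane).
The highest-priority functional group is an aldehyde (terminal –CHO), so the name ends in -al.
Choose the numbering such that the aldehyde carbon is C-1 by definition.
This places a chloro group at C-8; a methyl group at C-3.
The substituents are ordered alphabetically, ignoring any di-/tri- multipliers.
The name is 8-chloro-3-methyloctanal.

8-chloro-3-methyloctanal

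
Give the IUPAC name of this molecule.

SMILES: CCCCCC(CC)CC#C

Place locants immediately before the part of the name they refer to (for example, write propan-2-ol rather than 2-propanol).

4-ethylnon-1-yne

The longest carbon chain that includes the multiple bond has 9 carbons, so the parent hydride is nonane.
There is one C≡C triple bond, indicated by the ending -yne.
The numbering direction is chosen so that numbering from this end puts the triple bond at C-1 rather than C-8.
That gives the triple bond between C-1 and C-2; an ethyl group at C-4.
Putting it together: 4-ethylnon-1-yne.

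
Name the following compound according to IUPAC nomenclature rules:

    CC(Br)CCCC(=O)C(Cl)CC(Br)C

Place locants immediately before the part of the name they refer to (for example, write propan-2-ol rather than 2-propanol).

The longest carbon chain that includes the carbonyl has 10 carbons, so the parent hydride is decane.
A ketone (C=O on an internal carbon) is the principal characteristic group, giving the suffix -one.
Number the chain so that numbering from this end puts the carbonyl group at C-5 rather than C-6.
That gives the carbonyl at C-5; bromo groups at C-2 and C-9; a chloro group at C-4.
The substituents are ordered alphabetically, ignoring any di-/tri- multipliers.
Putting it together: 2,9-dibromo-4-chlorodecan-5-one.

2,9-dibromo-4-chlorodecan-5-one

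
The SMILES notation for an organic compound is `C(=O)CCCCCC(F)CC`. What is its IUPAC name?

The longest chain bearing the –CHO group is 9 carbons long (nonane).
An aldehyde (terminal –CHO) is the principal characteristic group, giving the suffix -al.
Number the chain so that the aldehyde carbon is C-1 by definition.
That gives a fluoro group at C-7.
The name is 7-fluorononanal.

7-fluorononanal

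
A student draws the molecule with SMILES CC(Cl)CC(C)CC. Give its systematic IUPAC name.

The parent chain contains 6 carbons (hexane).
The numbering direction is chosen so that the substituent locant set {2,4} is lower than {3,5} at the first point of difference.
This places a chloro group at C-2; a methyl group at C-4.
Substituent prefixes are cited in alphabetical order (multiplying prefixes like di-/tri- are ignored for ordering).
The name is 2-chloro-4-methylhexane.

2-chloro-4-methylhexane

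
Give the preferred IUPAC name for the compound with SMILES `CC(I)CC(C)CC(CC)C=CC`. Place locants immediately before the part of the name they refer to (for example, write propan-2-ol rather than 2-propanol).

4-ethyl-8-iodo-6-methylnon-2-ene

The longest carbon chain that includes the multiple bond has 9 carbons, so the parent hydride is nonane.
The chain contains a C=C double bond, so the unsaturation ending is -ene.
The numbering direction is chosen so that numbering from this end puts the double bond at C-2 rather than C-7.
That gives the double bond between C-2 and C-3; an ethyl group at C-4; an iodo group at C-8; a methyl group at C-6.
Prefixes are listed alphabetically: ethyl, iodo, methyl.
Putting it together: 4-ethyl-8-iodo-6-methylnon-2-ene.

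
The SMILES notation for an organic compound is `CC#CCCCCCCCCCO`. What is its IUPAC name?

dodec-10-yn-1-ol

The longest carbon chain that includes the –OH group and the multiple bond has 12 carbons, so the parent hydride is dodecane.
The highest-priority functional group is an alcohol (–OH), so the name ends in -ol.
A C≡C triple bond in the chain gives the infix -yne-.
Number the chain so that numbering from this end puts the hydroxyl group at C-1 rather than C-12.
This places the hydroxyl at C-1; the triple bond between C-10 and C-11.
Putting it together: dodec-10-yn-1-ol.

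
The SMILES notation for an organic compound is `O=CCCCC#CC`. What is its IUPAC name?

The longest chain bearing the –CHO group and the multiple bond is 7 carbons long (heptane).
The principal characteristic group is an aldehyde (terminal –CHO), named with the suffix -al.
A C≡C triple bond in the chain gives the infix -yne-.
Number the chain so that the aldehyde carbon is C-1 by definition.
This places the triple bond between C-5 and C-6.
Putting it together: hept-5-ynal.

hept-5-ynal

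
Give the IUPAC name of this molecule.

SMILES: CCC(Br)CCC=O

The longest carbon chain that includes the –CHO group has 6 carbons, so the parent hydride is hexane.
The principal characteristic group is an aldehyde (terminal –CHO), named with the suffix -al.
The numbering direction is chosen so that the aldehyde carbon is C-1 by definition.
That gives a bromo group at C-4.
Assembling the pieces gives 4-bromohexanal.

4-bromohexanal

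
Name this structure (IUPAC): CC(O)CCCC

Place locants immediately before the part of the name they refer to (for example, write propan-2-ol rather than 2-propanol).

hexan-2-ol

The longest carbon chain that includes the –OH group has 6 carbons, so the parent hydride is hexane.
The principal characteristic group is an alcohol (–OH), named with the suffix -ol.
The numbering direction is chosen so that numbering from this end puts the hydroxyl group at C-2 rather than C-5.
With this numbering: the hydroxyl at C-2.
Assembling the pieces gives hexan-2-ol.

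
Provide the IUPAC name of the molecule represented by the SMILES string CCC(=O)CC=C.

hex-5-en-3-one

The longest carbon chain that includes the carbonyl and the multiple bond has 6 carbons, so the parent hydride is hexane.
The principal characteristic group is a ketone (C=O on an internal carbon), named with the suffix -one.
The chain contains a C=C double bond, so the unsaturation ending is -ene.
Number the chain so that numbering from this end puts the carbonyl group at C-3 rather than C-4.
This places the carbonyl at C-3; the double bond between C-5 and C-6.
The name is hex-5-en-3-one.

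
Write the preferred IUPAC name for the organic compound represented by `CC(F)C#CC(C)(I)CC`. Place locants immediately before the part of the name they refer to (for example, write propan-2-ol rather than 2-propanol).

The longest chain bearing the multiple bond is 7 carbons long (heptane).
There is one C≡C triple bond, indicated by the ending -yne.
Number the chain so that numbering from this end puts the triple bond at C-3 rather than C-4.
That gives the triple bond between C-3 and C-4; a fluoro group at C-2; an iodo group at C-5; a methyl group at C-5.
Prefixes are listed alphabetically: fluoro, iodo, methyl.
Assembling the pieces gives 2-fluoro-5-iodo-5-methylhept-3-yne.

2-fluoro-5-iodo-5-methylhept-3-yne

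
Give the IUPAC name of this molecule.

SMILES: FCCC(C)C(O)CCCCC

The longest carbon chain that includes the –OH group has 9 carbons, so the parent hydride is nonane.
The highest-priority functional group is an alcohol (–OH), so the name ends in -ol.
Number the chain so that numbering from this end puts the hydroxyl group at C-4 rather than C-6.
This places the hydroxyl at C-4; a fluoro group at C-1; a methyl group at C-3.
The substituents are ordered alphabetically, ignoring any di-/tri- multipliers.
Putting it together: 1-fluoro-3-methylnonan-4-ol.

1-fluoro-3-methylnonan-4-ol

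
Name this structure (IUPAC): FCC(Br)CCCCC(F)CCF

2-bromo-1,7,9-trifluorononane

The parent chain contains 9 carbons (nonane).
Choose the numbering such that the substituent locant set {1,2,7,9} is lower than {1,3,8,9} at the first point of difference.
That gives a bromo group at C-2; fluoro groups at C-1 and C-7 and C-9.
Substituent prefixes are cited in alphabetical order (multiplying prefixes like di-/tri- are ignored for ordering).
Putting it together: 2-bromo-1,7,9-trifluorononane.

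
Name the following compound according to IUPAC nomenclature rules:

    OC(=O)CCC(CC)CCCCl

7-chloro-4-ethylheptanoic acid

The longest chain bearing the –COOH group is 7 carbons long (heptane).
A carboxylic acid (terminal –COOH) is the principal characteristic group, giving the suffix -oic acid.
Number the chain so that the carboxylic acid carbon is C-1 by definition.
That gives a chloro group at C-7; an ethyl group at C-4.
Prefixes are listed alphabetically: chloro, ethyl.
Assembling the pieces gives 7-chloro-4-ethylheptanoic acid.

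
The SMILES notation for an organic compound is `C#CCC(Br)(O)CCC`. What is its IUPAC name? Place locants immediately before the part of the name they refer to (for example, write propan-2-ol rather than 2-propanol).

The longest carbon chain that includes the –OH group and the multiple bond has 7 carbons, so the parent hydride is heptane.
The principal characteristic group is an alcohol (–OH), named with the suffix -ol.
A C≡C triple bond in the chain gives the infix -yne-.
The numbering direction is chosen so that numbering from this end puts the triple bond at C-1 rather than C-6.
With this numbering: the hydroxyl at C-4; the triple bond between C-1 and C-2; a bromo group at C-4.
The name is 4-bromohept-1-yn-4-ol.

4-bromohept-1-yn-4-ol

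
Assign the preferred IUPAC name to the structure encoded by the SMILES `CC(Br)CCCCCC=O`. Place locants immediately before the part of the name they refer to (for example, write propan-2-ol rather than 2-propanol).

The longest carbon chain that includes the –CHO group has 8 carbons, so the parent hydride is octane.
The highest-priority functional group is an aldehyde (terminal –CHO), so the name ends in -al.
Number the chain so that the aldehyde carbon is C-1 by definition.
With this numbering: a bromo group at C-7.
The name is 7-bromooctanal.

7-bromooctanal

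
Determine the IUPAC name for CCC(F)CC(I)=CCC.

6-fluoro-4-iodooct-3-ene

The longest chain bearing the multiple bond is 8 carbons long (octane).
There is one C=C double bond, indicated by the ending -ene.
Choose the numbering such that numbering from this end puts the double bond at C-3 rather than C-5.
With this numbering: the double bond between C-3 and C-4; a fluoro group at C-6; an iodo group at C-4.
The substituents are ordered alphabetically, ignoring any di-/tri- multipliers.
Assembling the pieces gives 6-fluoro-4-iodooct-3-ene.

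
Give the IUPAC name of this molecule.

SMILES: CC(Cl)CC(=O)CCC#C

The longest chain bearing the carbonyl and the multiple bond is 8 carbons long (octane).
A ketone (C=O on an internal carbon) is the principal characteristic group, giving the suffix -one.
The chain contains a C≡C triple bond, so the unsaturation ending is -yne.
The numbering direction is chosen so that numbering from this end puts the carbonyl group at C-4 rather than C-5.
With this numbering: the carbonyl at C-4; the triple bond between C-7 and C-8; a chloro group at C-2.
Putting it together: 2-chlorooct-7-yn-4-one.

2-chlorooct-7-yn-4-one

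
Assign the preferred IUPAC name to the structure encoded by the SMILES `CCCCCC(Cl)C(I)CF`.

The longest continuous carbon chain has 8 atoms, so the parent hydride is octane.
Number the chain so that the substituent locant set {1,2,3} is lower than {6,7,8} at the first point of difference.
With this numbering: a chloro group at C-3; a fluoro group at C-1; an iodo group at C-2.
Prefixes are listed alphabetically: chloro, fluoro, iodo.
Putting it together: 3-chloro-1-fluoro-2-iodooctane.

3-chloro-1-fluoro-2-iodooctane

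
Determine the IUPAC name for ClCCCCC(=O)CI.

The longest chain bearing the carbonyl is 6 carbons long (hexane).
A ketone (C=O on an internal carbon) is the principal characteristic group, giving the suffix -one.
The numbering direction is chosen so that numbering from this end puts the carbonyl group at C-2 rather than C-5.
With this numbering: the carbonyl at C-2; a chloro group at C-6; an iodo group at C-1.
Substituent prefixes are cited in alphabetical order (multiplying prefixes like di-/tri- are ignored for ordering).
Putting it together: 6-chloro-1-iodohexan-2-one.

6-chloro-1-iodohexan-2-one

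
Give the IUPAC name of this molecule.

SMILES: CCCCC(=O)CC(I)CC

3-iodononan-5-one

Counting along the main chain through the carbonyl gives 9 carbons: the parent is nonane.
The principal characteristic group is a ketone (C=O on an internal carbon), named with the suffix -one.
The numbering direction is chosen so that the substituent locant set {3} is lower than {7} at the first point of difference.
This places the carbonyl at C-5; an iodo group at C-3.
The name is 3-iodononan-5-one.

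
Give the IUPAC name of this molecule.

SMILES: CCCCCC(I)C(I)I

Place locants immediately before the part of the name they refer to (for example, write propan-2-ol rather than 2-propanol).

The parent chain contains 7 carbons (heptane).
The numbering direction is chosen so that the substituent locant set {1,1,2} is lower than {6,7,7} at the first point of difference.
This places iodo groups at C-1 (×2) and C-2.
Putting it together: 1,1,2-triiodoheptane.

1,1,2-triiodoheptane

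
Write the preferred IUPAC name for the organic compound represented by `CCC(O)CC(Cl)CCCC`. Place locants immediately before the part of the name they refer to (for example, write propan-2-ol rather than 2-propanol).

The longest chain bearing the –OH group is 9 carbons long (nonane).
An alcohol (–OH) is the principal characteristic group, giving the suffix -ol.
Number the chain so that numbering from this end puts the hydroxyl group at C-3 rather than C-7.
With this numbering: the hydroxyl at C-3; a chloro group at C-5.
Assembling the pieces gives 5-chlorononan-3-ol.

5-chlorononan-3-ol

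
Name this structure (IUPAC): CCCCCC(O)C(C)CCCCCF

The longest chain bearing the –OH group is 12 carbons long (dodecane).
The principal characteristic group is an alcohol (–OH), named with the suffix -ol.
Number the chain so that numbering from this end puts the hydroxyl group at C-6 rather than C-7.
With this numbering: the hydroxyl at C-6; a fluoro group at C-12; a methyl group at C-7.
Substituent prefixes are cited in alphabetical order (multiplying prefixes like di-/tri- are ignored for ordering).
Assembling the pieces gives 12-fluoro-7-methyldodecan-6-ol.

12-fluoro-7-methyldodecan-6-ol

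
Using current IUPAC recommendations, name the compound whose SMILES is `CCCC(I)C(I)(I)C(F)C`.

The parent chain contains 7 carbons (heptane).
The numbering direction is chosen so that the substituent locant set {2,3,3,4} is lower than {4,5,5,6} at the first point of difference.
This places a fluoro group at C-2; iodo groups at C-3 (×2) and C-4.
Substituent prefixes are cited in alphabetical order (multiplying prefixes like di-/tri- are ignored for ordering).
Putting it together: 2-fluoro-3,3,4-triiodoheptane.

2-fluoro-3,3,4-triiodoheptane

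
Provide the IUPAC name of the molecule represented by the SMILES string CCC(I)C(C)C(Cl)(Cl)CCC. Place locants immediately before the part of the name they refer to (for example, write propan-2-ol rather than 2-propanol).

The longest carbon chain is 8 atoms: the parent is octane.
Choose the numbering such that the substituent locant set {3,4,5,5} is lower than {4,4,5,6} at the first point of difference.
With this numbering: two chloro groups at C-5; an iodo group at C-3; a methyl group at C-4.
Substituent prefixes are cited in alphabetical order (multiplying prefixes like di-/tri- are ignored for ordering).
Assembling the pieces gives 5,5-dichloro-3-iodo-4-methyloctane.

5,5-dichloro-3-iodo-4-methyloctane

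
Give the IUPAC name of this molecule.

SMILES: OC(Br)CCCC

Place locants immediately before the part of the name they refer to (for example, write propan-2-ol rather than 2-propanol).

The longest chain bearing the –OH group is 5 carbons long (pentane).
An alcohol (–OH) is the principal characteristic group, giving the suffix -ol.
Number the chain so that numbering from this end puts the hydroxyl group at C-1 rather than C-5.
With this numbering: the hydroxyl at C-1; a bromo group at C-1.
The name is 1-bromopentan-1-ol.

1-bromopentan-1-ol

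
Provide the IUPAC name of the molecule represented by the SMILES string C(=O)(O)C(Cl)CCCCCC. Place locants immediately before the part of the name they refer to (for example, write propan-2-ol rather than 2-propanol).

2-chlorooctanoic acid

The longest carbon chain that includes the –COOH group has 8 carbons, so the parent hydride is octane.
The principal characteristic group is a carboxylic acid (terminal –COOH), named with the suffix -oic acid.
Number the chain so that the carboxylic acid carbon is C-1 by definition.
That gives a chloro group at C-2.
The name is 2-chlorooctanoic acid.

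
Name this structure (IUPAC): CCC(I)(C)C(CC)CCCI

The longest continuous carbon chain has 7 atoms, so the parent hydride is heptane.
Choose the numbering such that the substituent locant set {1,4,5,5} is lower than {3,3,4,7} at the first point of difference.
This places an ethyl group at C-4; iodo groups at C-1 and C-5; a methyl group at C-5.
Substituent prefixes are cited in alphabetical order (multiplying prefixes like di-/tri- are ignored for ordering).
The name is 4-ethyl-1,5-diiodo-5-methylheptane.

4-ethyl-1,5-diiodo-5-methylheptane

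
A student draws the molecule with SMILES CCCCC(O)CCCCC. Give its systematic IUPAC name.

The longest carbon chain that includes the –OH group has 10 carbons, so the parent hydride is decane.
An alcohol (–OH) is the principal characteristic group, giving the suffix -ol.
The numbering direction is chosen so that numbering from this end puts the hydroxyl group at C-5 rather than C-6.
This places the hydroxyl at C-5.
Assembling the pieces gives decan-5-ol.

decan-5-ol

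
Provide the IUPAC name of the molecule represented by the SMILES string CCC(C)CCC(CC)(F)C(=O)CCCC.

6-ethyl-6-fluoro-9-methylundecan-5-one

The longest chain bearing the carbonyl is 11 carbons long (undecane).
The highest-priority functional group is a ketone (C=O on an internal carbon), so the name ends in -one.
Choose the numbering such that numbering from this end puts the carbonyl group at C-5 rather than C-7.
That gives the carbonyl at C-5; an ethyl group at C-6; a fluoro group at C-6; a methyl group at C-9.
The substituents are ordered alphabetically, ignoring any di-/tri- multipliers.
Putting it together: 6-ethyl-6-fluoro-9-methylundecan-5-one.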